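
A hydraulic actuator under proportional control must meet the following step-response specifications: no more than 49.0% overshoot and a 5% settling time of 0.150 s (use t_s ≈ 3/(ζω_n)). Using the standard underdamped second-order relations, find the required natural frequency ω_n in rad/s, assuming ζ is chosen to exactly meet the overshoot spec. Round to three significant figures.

ω_n ≈ 90.3 rad/s

Inverting the overshoot relation: ζ = |ln 0.490|/√(π² + ln²0.490) = 0.221.
Then ω_n = 3/(ζ t_s) = 3/(0.221 × 0.150) = 90.3 rad/s.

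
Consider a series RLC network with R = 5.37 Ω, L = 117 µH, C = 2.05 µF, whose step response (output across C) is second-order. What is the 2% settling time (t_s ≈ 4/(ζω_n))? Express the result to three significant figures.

For a series RLC circuit (capacitor voltage as output), ω_n = 1/√(LC) = 1/√(117 µH · 2.05 µF) = 64600 rad/s.
ζ = (R/2)·√(C/L) = (5.37/2)·√(2.05 µF/117 µH) = 0.355.
t_s ≈ 4/(ζω_n) = 0.000174 s.

t_s ≈ 0.000174 s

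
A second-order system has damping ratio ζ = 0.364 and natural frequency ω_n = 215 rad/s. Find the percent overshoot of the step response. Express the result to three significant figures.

%OS ≈ 29.3%

For an underdamped second-order system, %OS = 100·exp(−πζ/√(1−ζ²)).
πζ/√(1−ζ²) = π·0.364/√(1−0.132) = 1.228, so %OS = 100·e^(−1.228) = 29.3%.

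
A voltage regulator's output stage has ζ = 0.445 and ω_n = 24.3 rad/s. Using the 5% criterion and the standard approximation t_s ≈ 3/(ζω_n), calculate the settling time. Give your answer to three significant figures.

t_s ≈ 3/(ζω_n) = 3/(0.445 × 24.3) = 0.277 s.

t_s ≈ 0.277 s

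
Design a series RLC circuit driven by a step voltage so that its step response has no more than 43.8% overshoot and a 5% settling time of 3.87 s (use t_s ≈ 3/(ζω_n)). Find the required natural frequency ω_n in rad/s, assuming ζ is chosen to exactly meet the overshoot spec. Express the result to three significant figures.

ω_n ≈ 3.05 rad/s

ζ = −ln(OS)/√(π² + (ln OS)²). With OS = 0.438, ln OS = −0.8255 and ζ = 0.8255/3.248 = 0.254.
From t_s ≈ 3/(ζω_n): ω_n = 3/(ζ·t_s) = 3/(0.254·3.87) = 3.05 rad/s.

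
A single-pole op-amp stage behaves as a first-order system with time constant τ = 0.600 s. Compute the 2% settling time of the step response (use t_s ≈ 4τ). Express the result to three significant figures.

t_s ≈ 2.40 s

t_s ≈ 4τ = 2.40 s.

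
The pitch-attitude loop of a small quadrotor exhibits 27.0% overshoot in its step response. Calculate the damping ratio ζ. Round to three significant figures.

ζ = −ln(OS)/√(π² + (ln OS)²). With OS = 0.270, ln OS = −1.309 and ζ = 1.309/3.404 = 0.385.

ζ ≈ 0.385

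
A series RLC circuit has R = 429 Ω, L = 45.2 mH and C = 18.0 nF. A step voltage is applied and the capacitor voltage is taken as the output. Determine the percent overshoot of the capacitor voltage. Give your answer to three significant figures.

For a series RLC circuit (capacitor voltage as output), ω_n = 1/√(LC) = 1/√(45.2 mH · 18.0 nF) = 35100 rad/s.
ζ = (R/2)·√(C/L) = (429/2)·√(18.0 nF/45.2 mH) = 0.135.
%OS = 100·exp(−πζ/√(1−ζ²)) = 65.1%.

%OS ≈ 65.1%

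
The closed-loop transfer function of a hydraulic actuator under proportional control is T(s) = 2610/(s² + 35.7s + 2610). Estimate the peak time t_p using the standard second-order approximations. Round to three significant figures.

ω_n = √2610 = 51.1 rad/s; ζ = 35.7/(2·51.1) = 0.349.
ω_d = 51.1·√(1 − 0.349²) = 47.9 rad/s. Then t_p = π/ω_d = 0.0656 s.

t_p ≈ 0.0656 s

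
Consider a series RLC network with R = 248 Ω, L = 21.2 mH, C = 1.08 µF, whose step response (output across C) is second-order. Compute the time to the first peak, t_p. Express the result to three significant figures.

t_p ≈ 0.00102 s

For a series RLC circuit (capacitor voltage as output), ω_n = 1/√(LC) = 1/√(21.2 mH · 1.08 µF) = 6610 rad/s.
ζ = (R/2)·√(C/L) = (248/2)·√(1.08 µF/21.2 mH) = 0.885.
The damped frequency ω_d = ω_n√(1−ζ²) = 3080 rad/s. t_p = π/ω_d = 0.00102 s.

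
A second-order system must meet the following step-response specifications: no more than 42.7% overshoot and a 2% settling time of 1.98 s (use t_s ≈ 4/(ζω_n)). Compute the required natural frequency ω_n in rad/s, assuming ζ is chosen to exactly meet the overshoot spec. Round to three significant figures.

Inverting the overshoot relation: ζ = |ln 0.427|/√(π² + ln²0.427) = 0.261.
Then ω_n = 4/(ζ t_s) = 4/(0.261 × 1.98) = 7.73 rad/s.

ω_n ≈ 7.73 rad/s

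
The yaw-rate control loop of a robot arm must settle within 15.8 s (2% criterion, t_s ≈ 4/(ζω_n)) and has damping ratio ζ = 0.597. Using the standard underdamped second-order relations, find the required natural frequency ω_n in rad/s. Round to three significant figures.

ω_n ≈ 0.424 rad/s

Rearranging t_s ≈ 4/(ζω_n) gives ω_n = 4/(ζ·t_s) = 4/(0.597 × 15.8) = 0.424 rad/s.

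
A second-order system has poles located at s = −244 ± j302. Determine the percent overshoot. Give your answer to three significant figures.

|pole| = ω_n = √(244² + 302²) = 388 rad/s; ζ = cos θ = σ/ω_n = 0.628.
Overshoot: exp(−π·0.628/√(1−0.628²)) = 0.0790, i.e. 7.90%.

%OS ≈ 7.90%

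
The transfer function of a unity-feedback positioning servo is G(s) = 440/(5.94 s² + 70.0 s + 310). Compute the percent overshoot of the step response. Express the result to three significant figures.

%OS ≈ 1.19%

Dividing through by 5.94: denominator becomes s² + 11.78 s + 52.19.
So ω_n = √52.19 = 7.22 rad/s and ζ = 11.78/(2·7.22) = 0.816.
Overshoot: exp(−π·0.816/√(1−0.816²)) = 0.0119, i.e. 1.19%.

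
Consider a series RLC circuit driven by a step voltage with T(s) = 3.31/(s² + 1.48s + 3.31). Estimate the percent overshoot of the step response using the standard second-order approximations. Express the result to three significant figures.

ω_n = √3.31 = 1.82 rad/s; ζ = 1.48/(2·1.82) = 0.407.
Overshoot: exp(−π·0.407/√(1−0.407²)) = 0.247, i.e. 24.7%.

%OS ≈ 24.7%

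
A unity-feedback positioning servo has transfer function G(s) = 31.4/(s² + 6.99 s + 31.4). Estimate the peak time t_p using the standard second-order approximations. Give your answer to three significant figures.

t_p ≈ 0.717 s

Matching coefficients with s² + 2ζω_n s + ω_n² gives ω_n² = 31.4 ⇒ ω_n = 5.60 rad/s, and ζ = 6.99/(2ω_n) = 0.624.
ω_d = 5.60·√(1 − 0.624²) = 4.38 rad/s. Then t_p = π/ω_d = 0.717 s.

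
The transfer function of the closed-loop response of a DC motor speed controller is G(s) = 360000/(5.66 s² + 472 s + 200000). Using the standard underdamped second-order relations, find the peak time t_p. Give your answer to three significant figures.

t_p ≈ 0.0171 s

Dividing through by 5.66: denominator becomes s² + 83.39 s + 35340.
So ω_n = √35340 = 188 rad/s and ζ = 83.39/(2·188) = 0.222.
The damped frequency ω_d = ω_n√(1−ζ²) = 183 rad/s. t_p = π/ω_d = 0.0171 s.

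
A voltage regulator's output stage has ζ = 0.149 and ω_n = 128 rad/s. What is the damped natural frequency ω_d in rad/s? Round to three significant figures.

ω_d = ω_n√(1−ζ²) = 128·√0.978 = 127 rad/s.

ω_d ≈ 127 rad/s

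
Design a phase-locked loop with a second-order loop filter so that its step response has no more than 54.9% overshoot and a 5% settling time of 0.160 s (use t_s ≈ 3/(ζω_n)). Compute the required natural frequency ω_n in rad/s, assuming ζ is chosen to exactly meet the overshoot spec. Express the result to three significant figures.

ω_n ≈ 100 rad/s

ζ = −ln(OS)/√(π² + (ln OS)²). With OS = 0.549, ln OS = −0.5997 and ζ = 0.5997/3.198 = 0.187.
Then ω_n = 3/(ζ t_s) = 3/(0.187 × 0.160) = 100 rad/s.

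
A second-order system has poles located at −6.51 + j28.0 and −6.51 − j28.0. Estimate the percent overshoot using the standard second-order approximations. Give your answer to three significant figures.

With σ = 6.51, ω_d = 28.0: ω_n = √(σ²+ω_d²) = 28.7 rad/s, ζ = σ/ω_n = 0.226.
%OS = 100 e^{−πζ/√(1−ζ²)} with ζ = 0.226 gives 48.2%.

%OS ≈ 48.2%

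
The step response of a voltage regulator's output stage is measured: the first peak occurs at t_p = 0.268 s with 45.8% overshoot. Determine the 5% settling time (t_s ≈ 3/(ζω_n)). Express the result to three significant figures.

The overshoot fixes ζ = −ln(OS)/√(π²+ln²(OS)) = 0.241.
t_p = π/ω_d ⇒ ω_d = 11.7 rad/s; then ω_n = ω_d/√(1−ζ²) = 12.1 rad/s.
t_s ≈ 3/(ζω_n) = 3/(0.241·12.1) = 1.03 s.

t_s ≈ 1.03 s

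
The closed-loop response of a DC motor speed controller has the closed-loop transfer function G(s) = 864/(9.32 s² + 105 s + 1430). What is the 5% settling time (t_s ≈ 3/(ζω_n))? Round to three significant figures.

Dividing through by 9.32: denominator becomes s² + 11.27 s + 153.4.
So ω_n = √153.4 = 12.4 rad/s and ζ = 11.27/(2·12.4) = 0.455.
t_s ≈ 3/(ζω_n) = 0.533 s.

t_s ≈ 0.533 s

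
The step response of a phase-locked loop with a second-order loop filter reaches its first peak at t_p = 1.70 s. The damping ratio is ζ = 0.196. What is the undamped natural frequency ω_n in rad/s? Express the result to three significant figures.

Peak time t_p = π/ω_d, so ω_d = π/t_p = π/1.70 = 1.85 rad/s.
ω_n = ω_d/√(1−ζ²) = 1.85/√0.962 = 1.88 rad/s.

ω_n ≈ 1.88 rad/s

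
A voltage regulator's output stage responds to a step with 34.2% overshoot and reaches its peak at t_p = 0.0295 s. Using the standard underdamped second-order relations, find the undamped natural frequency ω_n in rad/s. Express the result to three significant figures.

The overshoot fixes ζ = −ln(OS)/√(π²+ln²(OS)) = 0.323.
From t_p = π/ω_d, ω_d = π/0.0295 = 106 rad/s, so ω_n = ω_d/√(1−ζ²) = 113 rad/s.

ω_n ≈ 113 rad/s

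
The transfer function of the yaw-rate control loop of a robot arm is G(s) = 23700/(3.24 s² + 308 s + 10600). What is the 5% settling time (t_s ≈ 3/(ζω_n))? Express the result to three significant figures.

t_s ≈ 0.0631 s

Dividing through by 3.24: denominator becomes s² + 95.06 s + 3272.
So ω_n = √3272 = 57.2 rad/s and ζ = 95.06/(2·57.2) = 0.831.
t_s ≈ 3/(ζω_n) = 0.0631 s.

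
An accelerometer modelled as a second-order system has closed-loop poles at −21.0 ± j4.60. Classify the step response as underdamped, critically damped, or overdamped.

Since the poles form a complex-conjugate pair with nonzero imaginary part, the response is underdamped.

underdamped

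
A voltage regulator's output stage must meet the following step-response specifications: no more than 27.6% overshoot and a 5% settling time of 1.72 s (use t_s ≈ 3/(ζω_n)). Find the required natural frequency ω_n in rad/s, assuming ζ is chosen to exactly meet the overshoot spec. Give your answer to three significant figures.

ω_n ≈ 4.60 rad/s

Inverting the overshoot relation: ζ = |ln 0.276|/√(π² + ln²0.276) = 0.379.
Then ω_n = 3/(ζ t_s) = 3/(0.379 × 1.72) = 4.60 rad/s.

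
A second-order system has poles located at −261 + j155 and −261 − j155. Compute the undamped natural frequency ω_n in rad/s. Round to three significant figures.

The poles are at −σ ± jω_d with σ = 261 and ω_d = 155, so ω_n = √(σ²+ω_d²) = 304 rad/s and ζ = σ/ω_n = 0.860.

ω_n ≈ 304 rad/s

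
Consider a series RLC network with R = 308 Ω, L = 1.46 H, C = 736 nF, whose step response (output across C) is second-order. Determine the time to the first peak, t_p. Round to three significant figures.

For a series RLC circuit (capacitor voltage as output), ω_n = 1/√(LC) = 1/√(1.46 H · 736 nF) = 965 rad/s.
ζ = (R/2)·√(C/L) = (308/2)·√(736 nF/1.46 H) = 0.109.
ω_d = 965·√(1 − 0.109²) = 959 rad/s. t_p = π/ω_d = 0.00328 s.

t_p ≈ 0.00328 s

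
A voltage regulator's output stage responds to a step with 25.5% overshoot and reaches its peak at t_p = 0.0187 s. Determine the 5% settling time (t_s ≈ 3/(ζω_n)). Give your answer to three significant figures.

ζ from %OS: ζ = |ln 0.255|/√(π²+ln²0.255) = 0.399.
t_p = π/ω_d ⇒ ω_d = 168 rad/s; then ω_n = ω_d/√(1−ζ²) = 183 rad/s.
t_s ≈ 3/(ζω_n) = 3/(0.399·183) = 0.0411 s.

t_s ≈ 0.0411 s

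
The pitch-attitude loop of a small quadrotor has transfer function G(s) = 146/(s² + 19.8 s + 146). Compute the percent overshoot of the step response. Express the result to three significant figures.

%OS ≈ 1.12%

Comparing the denominator to s² + 2ζω_n s + ω_n²: ω_n = √146 = 12.1 rad/s, and 2ζω_n = 19.8 so ζ = 19.8/(2·12.1) = 0.819.
Overshoot: exp(−π·0.819/√(1−0.819²)) = 0.0112, i.e. 1.12%.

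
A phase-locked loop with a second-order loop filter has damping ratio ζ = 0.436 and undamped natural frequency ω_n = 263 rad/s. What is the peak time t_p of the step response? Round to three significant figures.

t_p ≈ 0.0133 s

The damped frequency is ω_d = ω_n√(1−ζ²) = 263·√(1−0.190) = 237 rad/s.
Peak time t_p = π/ω_d = π/237 = 0.0133 s.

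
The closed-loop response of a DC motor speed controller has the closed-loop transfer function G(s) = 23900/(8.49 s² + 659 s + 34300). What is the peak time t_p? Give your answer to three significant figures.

Dividing through by 8.49: denominator becomes s² + 77.62 s + 4040.
So ω_n = √4040 = 63.6 rad/s and ζ = 77.62/(2·63.6) = 0.611.
The damped frequency ω_d = ω_n√(1−ζ²) = 50.3 rad/s. t_p = π/ω_d = 0.0624 s.

t_p ≈ 0.0624 s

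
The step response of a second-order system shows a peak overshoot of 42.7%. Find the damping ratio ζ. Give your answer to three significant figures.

ζ = −ln(OS)/√(π² + (ln OS)²). With OS = 0.427, ln OS = −0.8510 and ζ = 0.8510/3.255 = 0.261.

ζ ≈ 0.261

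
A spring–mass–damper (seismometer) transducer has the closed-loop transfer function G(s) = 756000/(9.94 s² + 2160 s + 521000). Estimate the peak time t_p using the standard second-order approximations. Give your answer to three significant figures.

t_p ≈ 0.0156 s

Dividing through by 9.94: denominator becomes s² + 217.3 s + 52410.
So ω_n = √52410 = 229 rad/s and ζ = 217.3/(2·229) = 0.475.
The damped frequency ω_d = ω_n√(1−ζ²) = 202 rad/s. t_p = π/ω_d = 0.0156 s.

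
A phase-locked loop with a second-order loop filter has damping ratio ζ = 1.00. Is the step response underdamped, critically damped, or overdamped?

Since ζ = 1, the system is critically damped.

critically damped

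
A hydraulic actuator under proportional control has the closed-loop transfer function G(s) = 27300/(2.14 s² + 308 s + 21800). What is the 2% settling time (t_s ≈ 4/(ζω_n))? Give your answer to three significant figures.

Dividing through by 2.14: denominator becomes s² + 143.9 s + 10190.
So ω_n = √10190 = 101 rad/s and ζ = 143.9/(2·101) = 0.713.
t_s ≈ 4/(ζω_n) = 0.0556 s.

t_s ≈ 0.0556 s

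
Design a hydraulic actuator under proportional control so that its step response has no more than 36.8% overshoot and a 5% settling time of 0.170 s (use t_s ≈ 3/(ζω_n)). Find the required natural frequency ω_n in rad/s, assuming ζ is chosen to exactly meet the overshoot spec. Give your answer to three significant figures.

Inverting the overshoot relation: ζ = |ln 0.368|/√(π² + ln²0.368) = 0.303.
Then ω_n = 3/(ζ t_s) = 3/(0.303 × 0.170) = 58.2 rad/s.

ω_n ≈ 58.2 rad/s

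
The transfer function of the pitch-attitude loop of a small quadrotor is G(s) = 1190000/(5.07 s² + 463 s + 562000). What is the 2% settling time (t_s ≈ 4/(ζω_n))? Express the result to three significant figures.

t_s ≈ 0.0876 s

Dividing through by 5.07: denominator becomes s² + 91.32 s + 110800.
So ω_n = √110800 = 333 rad/s and ζ = 91.32/(2·333) = 0.137.
t_s ≈ 4/(ζω_n) = 0.0876 s.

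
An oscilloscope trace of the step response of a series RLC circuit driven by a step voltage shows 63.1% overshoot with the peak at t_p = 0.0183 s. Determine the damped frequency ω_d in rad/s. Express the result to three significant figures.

t_p = π/ω_d, so ω_d = π/0.0183 = 172 rad/s.

ω_d ≈ 172 rad/s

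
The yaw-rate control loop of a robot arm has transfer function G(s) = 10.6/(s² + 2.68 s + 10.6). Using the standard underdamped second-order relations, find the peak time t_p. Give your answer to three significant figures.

t_p ≈ 1.06 s

Comparing the denominator to s² + 2ζω_n s + ω_n²: ω_n = √10.6 = 3.26 rad/s, and 2ζω_n = 2.68 so ζ = 2.68/(2·3.26) = 0.412.
ω_d = ω_n√(1−ζ²) = 2.97 rad/s. Then t_p = π/ω_d = 1.06 s.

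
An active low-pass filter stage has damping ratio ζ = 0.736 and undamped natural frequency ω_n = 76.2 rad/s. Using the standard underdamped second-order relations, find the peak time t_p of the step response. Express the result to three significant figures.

t_p ≈ 0.0609 s

The damped frequency is ω_d = ω_n√(1−ζ²) = 76.2·√(1−0.542) = 51.6 rad/s.
Peak time t_p = π/ω_d = π/51.6 = 0.0609 s.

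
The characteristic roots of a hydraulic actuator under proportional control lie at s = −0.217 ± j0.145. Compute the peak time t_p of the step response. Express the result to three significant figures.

t_p = π/ω_d with ω_d = 0.145 (the imaginary part), so t_p = 21.7 s.

t_p ≈ 21.7 s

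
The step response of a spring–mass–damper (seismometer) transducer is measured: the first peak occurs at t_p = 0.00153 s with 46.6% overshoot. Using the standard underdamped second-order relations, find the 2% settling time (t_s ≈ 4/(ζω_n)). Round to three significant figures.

The overshoot fixes ζ = −ln(OS)/√(π²+ln²(OS)) = 0.236.
t_p = π/ω_d ⇒ ω_d = 2050 rad/s; then ω_n = ω_d/√(1−ζ²) = 2110 rad/s.
t_s ≈ 4/(ζω_n) = 4/(0.236·2110) = 0.00801 s.

t_s ≈ 0.00801 s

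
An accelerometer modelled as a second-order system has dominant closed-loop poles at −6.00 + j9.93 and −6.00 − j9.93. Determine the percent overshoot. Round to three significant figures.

%OS ≈ 15.0%

The poles are at −σ ± jω_d with σ = 6.00 and ω_d = 9.93, so ω_n = √(σ²+ω_d²) = 11.6 rad/s and ζ = σ/ω_n = 0.517.
Overshoot: exp(−π·0.517/√(1−0.517²)) = 0.150, i.e. 15.0%.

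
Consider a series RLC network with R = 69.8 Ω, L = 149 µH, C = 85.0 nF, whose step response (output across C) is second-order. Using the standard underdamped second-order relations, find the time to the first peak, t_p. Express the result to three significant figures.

t_p ≈ 0.0000202 s

For a series RLC circuit (capacitor voltage as output), ω_n = 1/√(LC) = 1/√(149 µH · 85.0 nF) = 281000 rad/s.
ζ = (R/2)·√(C/L) = (69.8/2)·√(85.0 nF/149 µH) = 0.834.
ω_d = 281000·√(1 − 0.834²) = 155000 rad/s. t_p = π/ω_d = 0.0000202 s.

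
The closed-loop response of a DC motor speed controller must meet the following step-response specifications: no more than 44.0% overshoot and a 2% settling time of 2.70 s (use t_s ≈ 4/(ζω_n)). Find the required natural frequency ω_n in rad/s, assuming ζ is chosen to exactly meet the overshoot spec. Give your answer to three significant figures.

ω_n ≈ 5.86 rad/s

ζ = −ln(OS)/√(π² + (ln OS)²). With OS = 0.440, ln OS = −0.8210 and ζ = 0.8210/3.247 = 0.253.
From t_s ≈ 4/(ζω_n): ω_n = 4/(ζ·t_s) = 4/(0.253·2.70) = 5.86 rad/s.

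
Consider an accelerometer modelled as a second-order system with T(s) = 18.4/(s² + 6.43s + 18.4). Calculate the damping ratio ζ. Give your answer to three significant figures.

ζ ≈ 0.750

Matching coefficients with s² + 2ζω_n s + ω_n² gives ω_n² = 18.4 ⇒ ω_n = 4.29 rad/s, and ζ = 6.43/(2ω_n) = 0.750.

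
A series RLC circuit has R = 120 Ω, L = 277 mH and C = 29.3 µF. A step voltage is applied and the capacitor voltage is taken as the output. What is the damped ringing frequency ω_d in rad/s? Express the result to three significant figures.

ω_d ≈ 276 rad/s

For a series RLC circuit (capacitor voltage as output), ω_n = 1/√(LC) = 1/√(277 mH · 29.3 µF) = 351 rad/s.
ζ = (R/2)·√(C/L) = (120/2)·√(29.3 µF/277 mH) = 0.617.
ω_d = 351·√(1 − 0.617²) = 276 rad/s.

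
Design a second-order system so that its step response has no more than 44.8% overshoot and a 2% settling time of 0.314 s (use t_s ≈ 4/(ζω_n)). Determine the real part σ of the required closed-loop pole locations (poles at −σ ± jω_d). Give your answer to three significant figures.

σ ≈ 12.7

The settling-time spec alone fixes σ = ζω_n = 4/t_s = 4/0.314 = 12.7.
(Overshoot then fixes ζ = 0.248 and hence ω_d = σ·√(1−ζ²)/ζ = 49.8 rad/s.)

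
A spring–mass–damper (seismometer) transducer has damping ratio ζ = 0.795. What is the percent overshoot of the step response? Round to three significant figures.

For an underdamped second-order system, %OS = 100·exp(−πζ/√(1−ζ²)).
πζ/√(1−ζ²) = π·0.795/√(1−0.632) = 4.117, so %OS = 100·e^(−4.117) = 1.63%.

%OS ≈ 1.63%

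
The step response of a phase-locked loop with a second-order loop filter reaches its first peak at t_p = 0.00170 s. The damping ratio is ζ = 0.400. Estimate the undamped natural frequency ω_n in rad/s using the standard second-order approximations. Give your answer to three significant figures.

Peak time t_p = π/ω_d, so ω_d = π/t_p = π/0.00170 = 1850 rad/s.
ω_n = ω_d/√(1−ζ²) = 1850/√0.840 = 2020 rad/s.

ω_n ≈ 2020 rad/s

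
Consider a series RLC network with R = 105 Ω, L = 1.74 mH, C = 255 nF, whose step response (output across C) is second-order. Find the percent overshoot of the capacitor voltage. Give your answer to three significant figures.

%OS ≈ 7.53%

For a series RLC circuit (capacitor voltage as output), ω_n = 1/√(LC) = 1/√(1.74 mH · 255 nF) = 47500 rad/s.
ζ = (R/2)·√(C/L) = (105/2)·√(255 nF/1.74 mH) = 0.636.
%OS = 100·exp(−πζ/√(1−ζ²)) = 7.53%.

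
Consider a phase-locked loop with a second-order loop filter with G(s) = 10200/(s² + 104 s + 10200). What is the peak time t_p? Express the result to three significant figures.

t_p ≈ 0.0363 s

ω_n = √10200 = 101 rad/s; ζ = 104/(2·101) = 0.515.
ω_d = ω_n√(1−ζ²) = 86.6 rad/s. Then t_p = π/ω_d = 0.0363 s.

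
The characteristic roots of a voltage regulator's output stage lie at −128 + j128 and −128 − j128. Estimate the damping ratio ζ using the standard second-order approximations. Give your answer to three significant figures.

ζ ≈ 0.707

The poles are at −σ ± jω_d with σ = 128 and ω_d = 128, so ω_n = √(σ²+ω_d²) = 181 rad/s and ζ = σ/ω_n = 0.707.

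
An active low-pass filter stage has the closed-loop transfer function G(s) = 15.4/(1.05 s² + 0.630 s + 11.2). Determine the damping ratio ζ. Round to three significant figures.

ζ ≈ 0.0919

Dividing through by 1.05: denominator becomes s² + 0.6000 s + 10.67.
So ω_n = √10.67 = 3.27 rad/s and ζ = 0.6000/(2·3.27) = 0.0919.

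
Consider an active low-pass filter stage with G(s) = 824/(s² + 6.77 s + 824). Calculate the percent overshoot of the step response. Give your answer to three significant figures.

%OS ≈ 68.9%

Matching coefficients with s² + 2ζω_n s + ω_n² gives ω_n² = 824 ⇒ ω_n = 28.7 rad/s, and ζ = 6.77/(2ω_n) = 0.118.
%OS = 100 e^{−πζ/√(1−ζ²)} with ζ = 0.118 gives 68.9%.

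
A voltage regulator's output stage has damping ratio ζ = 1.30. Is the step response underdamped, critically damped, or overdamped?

Since ζ = 1.30 > 1, the system is overdamped.

overdamped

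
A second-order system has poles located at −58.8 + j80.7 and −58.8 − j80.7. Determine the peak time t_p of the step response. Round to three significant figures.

t_p ≈ 0.0389 s

t_p = π/ω_d with ω_d = 80.7 (the imaginary part), so t_p = 0.0389 s.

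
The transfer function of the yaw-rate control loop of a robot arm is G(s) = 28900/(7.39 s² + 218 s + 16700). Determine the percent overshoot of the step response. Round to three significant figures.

%OS ≈ 35.9%

Dividing through by 7.39: denominator becomes s² + 29.50 s + 2260.
So ω_n = √2260 = 47.5 rad/s and ζ = 29.50/(2·47.5) = 0.310.
%OS = 100 e^{−πζ/√(1−ζ²)} with ζ = 0.310 gives 35.9%.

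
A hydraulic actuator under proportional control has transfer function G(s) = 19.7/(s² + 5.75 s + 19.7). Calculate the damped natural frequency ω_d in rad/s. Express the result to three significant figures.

Comparing the denominator to s² + 2ζω_n s + ω_n²: ω_n = √19.7 = 4.44 rad/s, and 2ζω_n = 5.75 so ζ = 5.75/(2·4.44) = 0.648.
ω_d = ω_n√(1−ζ²) = 3.38 rad/s.

ω_d ≈ 3.38 rad/s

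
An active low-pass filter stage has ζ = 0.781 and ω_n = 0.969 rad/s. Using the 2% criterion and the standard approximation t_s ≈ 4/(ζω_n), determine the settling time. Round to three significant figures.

t_s ≈ 5.29 s

t_s ≈ 4/(ζω_n) = 4/(0.781 × 0.969) = 5.29 s.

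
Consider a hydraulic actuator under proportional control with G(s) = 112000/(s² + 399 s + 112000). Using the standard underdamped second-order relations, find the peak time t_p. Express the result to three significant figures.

t_p ≈ 0.0117 s

Comparing the denominator to s² + 2ζω_n s + ω_n²: ω_n = √112000 = 335 rad/s, and 2ζω_n = 399 so ζ = 399/(2·335) = 0.596.
ω_d = ω_n√(1−ζ²) = 269 rad/s. Then t_p = π/ω_d = 0.0117 s.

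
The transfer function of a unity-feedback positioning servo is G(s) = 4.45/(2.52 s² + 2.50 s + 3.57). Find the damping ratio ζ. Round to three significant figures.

ζ ≈ 0.417

Dividing through by 2.52: denominator becomes s² + 0.9921 s + 1.417.
So ω_n = √1.417 = 1.19 rad/s and ζ = 0.9921/(2·1.19) = 0.417.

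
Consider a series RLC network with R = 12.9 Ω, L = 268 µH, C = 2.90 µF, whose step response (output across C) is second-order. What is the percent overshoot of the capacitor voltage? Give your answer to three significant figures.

%OS ≈ 5.83%

For a series RLC circuit (capacitor voltage as output), ω_n = 1/√(LC) = 1/√(268 µH · 2.90 µF) = 35900 rad/s.
ζ = (R/2)·√(C/L) = (12.9/2)·√(2.90 µF/268 µH) = 0.671.
Overshoot: exp(−π·0.671/√(1−0.671²)) = 0.0583, i.e. 5.83%.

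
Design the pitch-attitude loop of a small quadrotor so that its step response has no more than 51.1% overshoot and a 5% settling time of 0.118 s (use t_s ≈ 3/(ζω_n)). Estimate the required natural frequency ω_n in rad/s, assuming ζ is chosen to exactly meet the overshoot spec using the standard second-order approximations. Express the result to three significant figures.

Inverting the overshoot relation: ζ = |ln 0.511|/√(π² + ln²0.511) = 0.209.
Then ω_n = 3/(ζ t_s) = 3/(0.209 × 0.118) = 122 rad/s.

ω_n ≈ 122 rad/s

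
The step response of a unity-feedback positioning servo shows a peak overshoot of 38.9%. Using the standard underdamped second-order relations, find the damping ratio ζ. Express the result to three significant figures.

ζ ≈ 0.288

Inverting the overshoot relation: ζ = |ln 0.389|/√(π² + ln²0.389) = 0.288.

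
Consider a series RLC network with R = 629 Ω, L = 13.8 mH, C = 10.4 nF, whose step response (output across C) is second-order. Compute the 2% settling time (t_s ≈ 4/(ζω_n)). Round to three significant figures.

For a series RLC circuit (capacitor voltage as output), ω_n = 1/√(LC) = 1/√(13.8 mH · 10.4 nF) = 83500 rad/s.
ζ = (R/2)·√(C/L) = (629/2)·√(10.4 nF/13.8 mH) = 0.273.
t_s ≈ 4/(ζω_n) = 0.000176 s.

t_s ≈ 0.000176 s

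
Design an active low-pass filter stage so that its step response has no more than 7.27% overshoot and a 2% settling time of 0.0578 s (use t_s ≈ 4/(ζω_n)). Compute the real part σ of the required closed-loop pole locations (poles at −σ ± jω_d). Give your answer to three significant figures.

The settling-time spec alone fixes σ = ζω_n = 4/t_s = 4/0.0578 = 69.2.
(Overshoot then fixes ζ = 0.641 and hence ω_d = σ·√(1−ζ²)/ζ = 82.9 rad/s.)

σ ≈ 69.2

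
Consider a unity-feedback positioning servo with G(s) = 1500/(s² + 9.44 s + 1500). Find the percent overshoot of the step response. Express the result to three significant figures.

%OS ≈ 68.0%

Comparing the denominator to s² + 2ζω_n s + ω_n²: ω_n = √1500 = 38.7 rad/s, and 2ζω_n = 9.44 so ζ = 9.44/(2·38.7) = 0.122.
%OS = 100 e^{−πζ/√(1−ζ²)} with ζ = 0.122 gives 68.0%.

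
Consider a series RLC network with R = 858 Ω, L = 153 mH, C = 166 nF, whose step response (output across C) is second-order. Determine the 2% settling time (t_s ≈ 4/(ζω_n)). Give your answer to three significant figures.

t_s ≈ 0.00143 s

For a series RLC circuit (capacitor voltage as output), ω_n = 1/√(LC) = 1/√(153 mH · 166 nF) = 6270 rad/s.
ζ = (R/2)·√(C/L) = (858/2)·√(166 nF/153 mH) = 0.447.
t_s ≈ 4/(ζω_n) = 0.00143 s.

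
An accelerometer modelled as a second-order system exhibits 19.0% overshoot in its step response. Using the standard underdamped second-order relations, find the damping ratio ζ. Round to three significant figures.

ζ ≈ 0.467

Inverting the overshoot relation: ζ = |ln 0.190|/√(π² + ln²0.190) = 0.467.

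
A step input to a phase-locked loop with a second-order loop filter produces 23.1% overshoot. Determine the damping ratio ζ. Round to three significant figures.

ζ ≈ 0.423

ζ = −ln(OS)/√(π² + (ln OS)²). With OS = 0.231, ln OS = −1.465 and ζ = 1.465/3.467 = 0.423.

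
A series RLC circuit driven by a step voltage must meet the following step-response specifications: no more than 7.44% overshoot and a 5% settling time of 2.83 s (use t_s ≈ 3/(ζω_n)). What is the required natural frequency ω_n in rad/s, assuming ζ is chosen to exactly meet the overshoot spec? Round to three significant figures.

ζ = −ln(OS)/√(π² + (ln OS)²). With OS = 0.0744, ln OS = −2.598 and ζ = 2.598/4.077 = 0.637.
Then ω_n = 3/(ζ t_s) = 3/(0.637 × 2.83) = 1.66 rad/s.

ω_n ≈ 1.66 rad/s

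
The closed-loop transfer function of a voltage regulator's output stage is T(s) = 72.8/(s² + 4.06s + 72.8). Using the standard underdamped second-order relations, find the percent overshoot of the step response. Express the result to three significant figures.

Comparing the denominator to s² + 2ζω_n s + ω_n²: ω_n = √72.8 = 8.53 rad/s, and 2ζω_n = 4.06 so ζ = 4.06/(2·8.53) = 0.238.
%OS = 100 e^{−πζ/√(1−ζ²)} with ζ = 0.238 gives 46.3%.

%OS ≈ 46.3%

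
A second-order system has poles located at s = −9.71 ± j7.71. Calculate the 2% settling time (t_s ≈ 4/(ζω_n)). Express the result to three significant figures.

For poles at −σ ± jω_d, ζω_n = σ = 9.71, so t_s ≈ 4/σ = 0.412 s.

t_s ≈ 0.412 s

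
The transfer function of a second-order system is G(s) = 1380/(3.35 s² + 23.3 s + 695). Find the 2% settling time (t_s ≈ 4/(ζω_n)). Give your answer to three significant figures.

Dividing through by 3.35: denominator becomes s² + 6.955 s + 207.5.
So ω_n = √207.5 = 14.4 rad/s and ζ = 6.955/(2·14.4) = 0.241.
t_s ≈ 4/(ζω_n) = 1.15 s.

t_s ≈ 1.15 s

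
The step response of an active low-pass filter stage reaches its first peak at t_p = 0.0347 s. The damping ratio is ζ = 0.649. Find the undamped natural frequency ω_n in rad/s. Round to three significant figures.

Peak time t_p = π/ω_d, so ω_d = π/t_p = π/0.0347 = 90.5 rad/s.
ω_n = ω_d/√(1−ζ²) = 90.5/√0.579 = 119 rad/s.

ω_n ≈ 119 rad/s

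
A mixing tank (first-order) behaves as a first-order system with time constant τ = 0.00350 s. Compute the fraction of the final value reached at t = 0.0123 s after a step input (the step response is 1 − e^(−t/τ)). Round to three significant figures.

y(t)/y_∞ = 1 − e^(−t/τ) = 1 − e^(−0.0123/0.00350) = 1 − e^(−3.51) = 0.970.

y/y_∞ ≈ 0.970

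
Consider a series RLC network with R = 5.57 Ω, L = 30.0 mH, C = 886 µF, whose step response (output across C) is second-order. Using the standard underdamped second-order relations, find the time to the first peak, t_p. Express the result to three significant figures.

For a series RLC circuit (capacitor voltage as output), ω_n = 1/√(LC) = 1/√(30.0 mH · 886 µF) = 194 rad/s.
ζ = (R/2)·√(C/L) = (5.57/2)·√(886 µF/30.0 mH) = 0.479.
The damped frequency ω_d = ω_n√(1−ζ²) = 170 rad/s. t_p = π/ω_d = 0.0184 s.

t_p ≈ 0.0184 s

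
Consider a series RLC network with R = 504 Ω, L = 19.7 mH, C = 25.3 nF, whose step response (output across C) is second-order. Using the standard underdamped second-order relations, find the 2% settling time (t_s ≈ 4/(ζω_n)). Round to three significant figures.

t_s ≈ 0.000313 s

For a series RLC circuit (capacitor voltage as output), ω_n = 1/√(LC) = 1/√(19.7 mH · 25.3 nF) = 44800 rad/s.
ζ = (R/2)·√(C/L) = (504/2)·√(25.3 nF/19.7 mH) = 0.286.
t_s ≈ 4/(ζω_n) = 0.000313 s.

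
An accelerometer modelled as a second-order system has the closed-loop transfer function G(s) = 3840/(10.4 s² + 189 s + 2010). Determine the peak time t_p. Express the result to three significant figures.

t_p ≈ 0.299 s

Dividing through by 10.4: denominator becomes s² + 18.17 s + 193.3.
So ω_n = √193.3 = 13.9 rad/s and ζ = 18.17/(2·13.9) = 0.654.
The damped frequency ω_d = ω_n√(1−ζ²) = 10.5 rad/s. t_p = π/ω_d = 0.299 s.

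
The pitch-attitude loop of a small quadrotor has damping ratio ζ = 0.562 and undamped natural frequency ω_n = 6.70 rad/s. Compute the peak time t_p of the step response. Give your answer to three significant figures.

The damped frequency is ω_d = ω_n√(1−ζ²) = 6.70·√(1−0.316) = 5.54 rad/s.
Peak time t_p = π/ω_d = π/5.54 = 0.567 s.

t_p ≈ 0.567 s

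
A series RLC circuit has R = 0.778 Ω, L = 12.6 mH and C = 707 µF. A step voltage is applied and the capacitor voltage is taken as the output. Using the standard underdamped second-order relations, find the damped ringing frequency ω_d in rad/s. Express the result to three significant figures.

ω_d ≈ 334 rad/s

For a series RLC circuit (capacitor voltage as output), ω_n = 1/√(LC) = 1/√(12.6 mH · 707 µF) = 335 rad/s.
ζ = (R/2)·√(C/L) = (0.778/2)·√(707 µF/12.6 mH) = 0.0921.
The damped frequency ω_d = ω_n√(1−ζ²) = 334 rad/s.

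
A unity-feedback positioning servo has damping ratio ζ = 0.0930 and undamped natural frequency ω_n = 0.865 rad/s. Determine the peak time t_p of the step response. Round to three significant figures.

The damped frequency is ω_d = ω_n√(1−ζ²) = 0.865·√(1−0.00865) = 0.861 rad/s.
Peak time t_p = π/ω_d = π/0.861 = 3.65 s.

t_p ≈ 3.65 s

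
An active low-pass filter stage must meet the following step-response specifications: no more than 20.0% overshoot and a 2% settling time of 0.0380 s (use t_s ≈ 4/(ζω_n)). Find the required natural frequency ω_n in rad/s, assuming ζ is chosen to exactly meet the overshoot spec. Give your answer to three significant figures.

Inverting the overshoot relation: ζ = |ln 0.200|/√(π² + ln²0.200) = 0.456.
From t_s ≈ 4/(ζω_n): ω_n = 4/(ζ·t_s) = 4/(0.456·0.0380) = 231 rad/s.

ω_n ≈ 231 rad/s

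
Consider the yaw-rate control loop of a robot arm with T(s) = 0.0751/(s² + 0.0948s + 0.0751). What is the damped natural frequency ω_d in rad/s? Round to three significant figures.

Comparing the denominator to s² + 2ζω_n s + ω_n²: ω_n = √0.0751 = 0.274 rad/s, and 2ζω_n = 0.0948 so ζ = 0.0948/(2·0.274) = 0.173.
The damped frequency ω_d = ω_n√(1−ζ²) = 0.270 rad/s.

ω_d ≈ 0.270 rad/s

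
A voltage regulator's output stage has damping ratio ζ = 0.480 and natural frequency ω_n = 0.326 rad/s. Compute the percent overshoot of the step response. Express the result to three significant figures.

%OS ≈ 17.9%

For an underdamped second-order system, %OS = 100·exp(−πζ/√(1−ζ²)).
πζ/√(1−ζ²) = π·0.480/√(1−0.230) = 1.719, so %OS = 100·e^(−1.719) = 17.9%.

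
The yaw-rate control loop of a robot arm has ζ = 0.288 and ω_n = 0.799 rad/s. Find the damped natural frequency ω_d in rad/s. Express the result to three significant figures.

ω_d ≈ 0.765 rad/s

ω_d = ω_n√(1−ζ²) = 0.799·√0.917 = 0.765 rad/s.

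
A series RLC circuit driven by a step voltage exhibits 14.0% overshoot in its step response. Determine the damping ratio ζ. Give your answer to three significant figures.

Inverting the overshoot relation: ζ = |ln 0.140|/√(π² + ln²0.140) = 0.531.

ζ ≈ 0.531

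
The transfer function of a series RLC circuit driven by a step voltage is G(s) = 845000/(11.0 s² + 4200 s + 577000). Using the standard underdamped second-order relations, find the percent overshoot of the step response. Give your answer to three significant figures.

%OS ≈ 0.874%

Dividing through by 11.0: denominator becomes s² + 381.8 s + 52450.
So ω_n = √52450 = 229 rad/s and ζ = 381.8/(2·229) = 0.834.
%OS = 100 e^{−πζ/√(1−ζ²)} with ζ = 0.834 gives 0.874%.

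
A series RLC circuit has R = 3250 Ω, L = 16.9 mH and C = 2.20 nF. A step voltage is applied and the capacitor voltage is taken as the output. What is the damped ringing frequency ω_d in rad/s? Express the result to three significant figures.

ω_d ≈ 133000 rad/s

For a series RLC circuit (capacitor voltage as output), ω_n = 1/√(LC) = 1/√(16.9 mH · 2.20 nF) = 164000 rad/s.
ζ = (R/2)·√(C/L) = (3250/2)·√(2.20 nF/16.9 mH) = 0.586.
The damped frequency ω_d = ω_n√(1−ζ²) = 133000 rad/s.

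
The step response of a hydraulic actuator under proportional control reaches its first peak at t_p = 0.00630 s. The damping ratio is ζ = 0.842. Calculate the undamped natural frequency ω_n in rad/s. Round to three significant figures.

ω_n ≈ 924 rad/s

Peak time t_p = π/ω_d, so ω_d = π/t_p = π/0.00630 = 499 rad/s.
ω_n = ω_d/√(1−ζ²) = 499/√0.291 = 924 rad/s.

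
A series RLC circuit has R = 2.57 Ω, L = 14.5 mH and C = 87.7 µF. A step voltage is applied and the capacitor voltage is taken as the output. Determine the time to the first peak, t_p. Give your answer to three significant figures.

For a series RLC circuit (capacitor voltage as output), ω_n = 1/√(LC) = 1/√(14.5 mH · 87.7 µF) = 887 rad/s.
ζ = (R/2)·√(C/L) = (2.57/2)·√(87.7 µF/14.5 mH) = 0.0999.
ω_d = 887·√(1 − 0.0999²) = 882 rad/s. t_p = π/ω_d = 0.00356 s.

t_p ≈ 0.00356 s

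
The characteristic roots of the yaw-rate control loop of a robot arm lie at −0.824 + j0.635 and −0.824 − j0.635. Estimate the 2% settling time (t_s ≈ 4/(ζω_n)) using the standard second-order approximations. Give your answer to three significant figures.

For poles at −σ ± jω_d, ζω_n = σ = 0.824, so t_s ≈ 4/σ = 4.85 s.

t_s ≈ 4.85 s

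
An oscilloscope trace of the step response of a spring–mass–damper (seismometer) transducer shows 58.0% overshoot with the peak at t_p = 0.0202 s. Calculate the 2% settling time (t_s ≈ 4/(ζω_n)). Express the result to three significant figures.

t_s ≈ 0.148 s

From the overshoot, ζ = −ln(OS)/√(π²+ln²(OS)) = 0.171.
From t_p = π/ω_d, ω_d = π/0.0202 = 156 rad/s, so ω_n = ω_d/√(1−ζ²) = 158 rad/s.
t_s ≈ 4/(ζω_n) = 4/(0.171·158) = 0.148 s.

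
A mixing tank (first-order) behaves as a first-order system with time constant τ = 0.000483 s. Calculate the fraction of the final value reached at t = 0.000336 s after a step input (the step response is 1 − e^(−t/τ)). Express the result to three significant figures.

y(t)/y_∞ = 1 − e^(−t/τ) = 1 − e^(−0.000336/0.000483) = 1 − e^(−0.696) = 0.501.

y/y_∞ ≈ 0.501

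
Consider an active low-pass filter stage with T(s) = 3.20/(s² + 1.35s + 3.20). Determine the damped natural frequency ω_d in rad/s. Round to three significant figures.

ω_d ≈ 1.66 rad/s

Comparing the denominator to s² + 2ζω_n s + ω_n²: ω_n = √3.20 = 1.79 rad/s, and 2ζω_n = 1.35 so ζ = 1.35/(2·1.79) = 0.377.
The damped frequency ω_d = ω_n√(1−ζ²) = 1.66 rad/s.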